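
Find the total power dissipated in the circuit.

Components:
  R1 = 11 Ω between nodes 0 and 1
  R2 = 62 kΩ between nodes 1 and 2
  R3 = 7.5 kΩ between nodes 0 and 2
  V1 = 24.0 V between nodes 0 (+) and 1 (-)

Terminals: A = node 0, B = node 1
Nodal analysis, taking node 1 as the 0 V reference.
Source V1 fixes V_0 = 24 V.
KCL at each unknown node (sum of currents leaving = 0; resistances in Ω):
  Node 2: (V_2 - 0)/62000 + (V_2 - 24)/7500 = 0
Collecting terms: 0.0001495 × V_2 = 0.0032  =>  V_2 = 21.41 V
Power in each resistor, P = (ΔV)²/R:
  P_R1 = (24 - 0)²/11 = 52.36 W
  P_R2 = (0 - 21.41)²/62000 = 0.007393 W
  P_R3 = (24 - 21.41)²/7500 = 0.0008944 W
P_total = P_R1 + P_R2 + P_R3 = 52.37 W

Final answer: 52.37 W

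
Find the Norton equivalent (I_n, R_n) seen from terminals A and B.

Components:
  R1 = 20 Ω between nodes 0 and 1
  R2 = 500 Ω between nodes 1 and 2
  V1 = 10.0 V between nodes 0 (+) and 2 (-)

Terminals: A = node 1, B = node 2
Find the Thévenin equivalent first; then I_n = V_th/R_th and R_n = R_th.
Step 1 — V_th is the open-circuit voltage V_A - V_B (nothing connected across the terminals).
Nodal analysis, taking node 2 as the 0 V reference.
Source V1 fixes V_0 = 10 V.
KCL at each unknown node (sum of currents leaving = 0; resistances in Ω):
  Node 1: (V_1 - 10)/20 + (V_1 - 0)/500 = 0
Collecting terms: 0.052 × V_1 = 0.5  =>  V_1 = 9.615 V
V_th = V_1 - V_2 = 9.615 - 0 = 9.615 V
Step 2 — R_th: zero the source — replace V1 by a short circuit (node 2 merges into node 0) — and find the resistance seen between A (node 1) and B (node 0).
Reduce the network between node 1 (A) and node 0 (B) by series/parallel combination:
  Rp1 = R1 ‖ R2 (parallel, both between nodes 0 and 1) = 1/(1/20 + 1/500) = 19.23 Ω
R_th = 19.23 Ω
I_n = V_th/R_th = 9.615/19.23 = 0.5 A, and R_n = R_th = 19.23 Ω

Final answer: I_n = 0.5 A, R_n = 19.23 Ω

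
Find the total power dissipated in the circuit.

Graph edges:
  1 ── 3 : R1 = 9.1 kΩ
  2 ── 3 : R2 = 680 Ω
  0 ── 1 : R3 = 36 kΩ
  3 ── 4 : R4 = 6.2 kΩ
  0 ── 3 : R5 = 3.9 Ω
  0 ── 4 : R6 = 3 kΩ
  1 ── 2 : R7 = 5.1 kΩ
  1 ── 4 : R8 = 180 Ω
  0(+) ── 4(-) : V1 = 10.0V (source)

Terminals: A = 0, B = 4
Nodal analysis, taking node 4 as the 0 V reference.
Source V1 fixes V_0 = 10 V.
KCL at each unknown node (sum of currents leaving = 0; resistances in Ω):
  Node 1: (V_1 - V_3)/9100 + (V_1 - 10)/36000 + (V_1 - V_2)/5100 + (V_1 - 0)/180 = 0
  Node 2: (V_2 - V_3)/680 + (V_2 - V_1)/5100 = 0
  Node 3: (V_3 - V_1)/9100 + (V_3 - V_2)/680 + (V_3 - 0)/6200 + (V_3 - 10)/3.9 = 0
Collecting terms (coefficients in siemens):
  0.005889·V_1 - 0.0001961·V_2 - 0.0001099·V_3 = 0.0002778
  0.001667·V_2 - 0.0001961·V_1 - 0.001471·V_3 = 0
  0.2582·V_3 - 0.0001099·V_1 - 0.001471·V_2 = 2.564
Solving these 3 simultaneous equations (Gaussian elimination) gives:
  V_1 = 0.5288 V, V_2 = 8.871 V, V_3 = 9.983 V
Power in each resistor, P = (ΔV)²/R:
  P_R1 = (0.5288 - 9.983)²/9100 = 0.009823 W
  P_R2 = (8.871 - 9.983)²/680 = 0.001819 W
  P_R3 = (10 - 0.5288)²/36000 = 0.002492 W
  P_R4 = (9.983 - 0)²/6200 = 0.01608 W
  P_R5 = (10 - 9.983)²/3.9 = 0.00007161 W
  P_R6 = (10 - 0)²/3000 = 0.03333 W
  P_R7 = (0.5288 - 8.871)²/5100 = 0.01365 W
  P_R8 = (0.5288 - 0)²/180 = 0.001553 W
P_total = P_R1 + P_R2 + P_R3 + P_R4 + P_R5 + P_R6 + P_R7 + P_R8 = 0.07881 W

Final answer: 0.07881 W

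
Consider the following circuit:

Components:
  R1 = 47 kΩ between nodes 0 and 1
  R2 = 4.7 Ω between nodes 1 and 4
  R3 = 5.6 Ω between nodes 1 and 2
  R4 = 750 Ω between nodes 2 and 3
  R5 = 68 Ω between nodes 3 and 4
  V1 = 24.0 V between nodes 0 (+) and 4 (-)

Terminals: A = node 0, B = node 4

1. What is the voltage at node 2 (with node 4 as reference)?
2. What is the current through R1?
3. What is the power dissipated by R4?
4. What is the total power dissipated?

Nodal analysis, taking node 4 as the 0 V reference.
Source V1 fixes V_0 = 24 V.
KCL at each unknown node (sum of currents leaving = 0; resistances in Ω):
  Node 1: (V_1 - 24)/47000 + (V_1 - 0)/4.7 + (V_1 - V_2)/5.6 = 0
  Node 2: (V_2 - V_1)/5.6 + (V_2 - V_3)/750 = 0
  Node 3: (V_3 - V_2)/750 + (V_3 - 0)/68 = 0
Collecting terms (coefficients in siemens):
  0.3914·V_1 - 0.1786·V_2 = 0.0005106
  0.1799·V_2 - 0.1786·V_1 - 0.001333·V_3 = 0
  0.01604·V_3 - 0.001333·V_2 = 0
Solving these 3 simultaneous equations (Gaussian elimination) gives:
  V_1 = 0.002386 V, V_2 = 0.00237 V, V_3 = 0.000197 V
Part 1:
  Read off the nodal solution: V_2 = 0.00237 V
Part 2:
  I_R1 = (V_0 - V_1)/R1 = (24 - 0.002386)/47000 = 0.0005106 A
  Magnitude: I_R1 = 0.0005106 A
Part 3:
  I_R4 = (V_2 - V_3)/R4 = (0.00237 - 0.000197)/750 = 0.000002897 A
  P_R4 = I_R4² × R4 = (0.000002897)² × 750 = 0.000000006295 W
Part 4:
  Power in each resistor, P = (ΔV)²/R:
    P_R1 = (24 - 0.002386)²/47000 = 0.01225 W
    P_R2 = (0.002386 - 0)²/4.7 = 0.000001211 W
    P_R3 = (0.002386 - 0.00237)²/5.6 = 0.00000000004701 W
    P_R4 = (0.00237 - 0.000197)²/750 = 0.000000006295 W
    P_R5 = (0.000197 - 0)²/68 = 0.0000000005708 W
  P_total = P_R1 + P_R2 + P_R3 + P_R4 + P_R5 = 0.01225 W

Final answers:
1. V_2 = 0.00237 V
2. I_R1 = 0.0005106 A
3. P_R4 = 6.295e-09 W
4. P_total = 0.01225 W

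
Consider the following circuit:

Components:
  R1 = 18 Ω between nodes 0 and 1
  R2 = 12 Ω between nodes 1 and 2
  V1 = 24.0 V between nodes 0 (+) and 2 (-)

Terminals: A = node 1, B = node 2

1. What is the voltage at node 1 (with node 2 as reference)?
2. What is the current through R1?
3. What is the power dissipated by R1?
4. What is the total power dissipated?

Nodal analysis, taking node 2 as the 0 V reference.
Source V1 fixes V_0 = 24 V.
KCL at each unknown node (sum of currents leaving = 0; resistances in Ω):
  Node 1: (V_1 - 24)/18 + (V_1 - 0)/12 = 0
Collecting terms: 0.1389 × V_1 = 1.333  =>  V_1 = 9.6 V
Part 1:
  Read off the nodal solution: V_1 = 9.6 V
Part 2:
  I_R1 = (V_0 - V_1)/R1 = (24 - 9.6)/18 = 0.8 A
  Magnitude: I_R1 = 0.8 A
Part 3:
  I_R1 = (V_0 - V_1)/R1 = (24 - 9.6)/18 = 0.8 A
  P_R1 = I_R1² × R1 = (0.8)² × 18 = 11.52 W
Part 4:
  Power in each resistor, P = (ΔV)²/R:
    P_R1 = (24 - 9.6)²/18 = 11.52 W
    P_R2 = (9.6 - 0)²/12 = 7.68 W
  P_total = P_R1 + P_R2 = 19.2 W

Final answers:
1. V_1 = 9.6 V
2. I_R1 = 0.8 A
3. P_R1 = 11.52 W
4. P_total = 19.2 W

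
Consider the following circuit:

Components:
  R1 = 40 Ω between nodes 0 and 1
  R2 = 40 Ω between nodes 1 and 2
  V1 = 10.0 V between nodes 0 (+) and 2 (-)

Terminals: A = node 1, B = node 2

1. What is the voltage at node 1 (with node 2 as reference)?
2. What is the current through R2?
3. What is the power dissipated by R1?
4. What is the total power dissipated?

Nodal analysis, taking node 2 as the 0 V reference.
Source V1 fixes V_0 = 10 V.
KCL at each unknown node (sum of currents leaving = 0; resistances in Ω):
  Node 1: (V_1 - 10)/40 + (V_1 - 0)/40 = 0
Collecting terms: 0.05 × V_1 = 0.25  =>  V_1 = 5 V
Part 1:
  Read off the nodal solution: V_1 = 5 V
Part 2:
  I_R2 = (V_1 - V_2)/R2 = (5 - 0)/40 = 0.125 A
  Magnitude: I_R2 = 0.125 A
Part 3:
  I_R1 = (V_0 - V_1)/R1 = (10 - 5)/40 = 0.125 A
  P_R1 = I_R1² × R1 = (0.125)² × 40 = 0.625 W
Part 4:
  Power in each resistor, P = (ΔV)²/R:
    P_R1 = (10 - 5)²/40 = 0.625 W
    P_R2 = (5 - 0)²/40 = 0.625 W
  P_total = P_R1 + P_R2 = 1.25 W

Final answers:
1. V_1 = 5 V
2. I_R2 = 0.125 A
3. P_R1 = 0.625 W
4. P_total = 1.25 W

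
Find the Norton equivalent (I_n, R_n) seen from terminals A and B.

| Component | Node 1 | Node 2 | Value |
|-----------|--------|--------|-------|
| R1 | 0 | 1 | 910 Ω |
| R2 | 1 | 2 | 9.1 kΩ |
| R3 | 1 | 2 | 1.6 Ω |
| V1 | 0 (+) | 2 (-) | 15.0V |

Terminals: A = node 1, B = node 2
Find the Thévenin equivalent first; then I_n = V_th/R_th and R_n = R_th.
Step 1 — V_th is the open-circuit voltage V_A - V_B (nothing connected across the terminals).
Nodal analysis, taking node 2 as the 0 V reference.
Source V1 fixes V_0 = 15 V.
KCL at each unknown node (sum of currents leaving = 0; resistances in Ω):
  Node 1: (V_1 - 15)/910 + (V_1 - 0)/9100 + (V_1 - 0)/1.6 = 0
Collecting terms: 0.6262 × V_1 = 0.01648  =>  V_1 = 0.02632 V
V_th = V_1 - V_2 = 0.02632 - 0 = 0.02632 V
Step 2 — R_th: zero the source — replace V1 by a short circuit (node 2 merges into node 0) — and find the resistance seen between A (node 1) and B (node 0).
Reduce the network between node 1 (A) and node 0 (B) by series/parallel combination:
  Rp1 = R1 ‖ R2 ‖ R3 (parallel, all between nodes 0 and 1) = 1/(1/910 + 1/9100 + 1/1.6) = 1.597 Ω
R_th = 1.597 Ω
I_n = V_th/R_th = 0.02632/1.597 = 0.01648 A, and R_n = R_th = 1.597 Ω

Final answer: I_n = 0.01648 A, R_n = 1.597 Ω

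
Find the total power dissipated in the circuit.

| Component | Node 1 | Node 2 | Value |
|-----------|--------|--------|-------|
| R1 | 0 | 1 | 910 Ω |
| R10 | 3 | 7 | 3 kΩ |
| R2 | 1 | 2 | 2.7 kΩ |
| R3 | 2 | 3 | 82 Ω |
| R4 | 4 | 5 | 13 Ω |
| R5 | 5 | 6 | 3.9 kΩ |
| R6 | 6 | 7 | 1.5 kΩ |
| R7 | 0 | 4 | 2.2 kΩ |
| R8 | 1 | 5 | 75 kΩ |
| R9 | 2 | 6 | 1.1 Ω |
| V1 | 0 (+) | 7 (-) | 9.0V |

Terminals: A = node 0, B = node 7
Nodal analysis, taking node 7 as the 0 V reference.
Source V1 fixes V_0 = 9 V.
KCL at each unknown node (sum of currents leaving = 0; resistances in Ω):
  Node 1: (V_1 - 9)/910 + (V_1 - V_2)/2700 + (V_1 - V_5)/75000 = 0
  Node 2: (V_2 - V_1)/2700 + (V_2 - V_3)/82 + (V_2 - V_6)/1.1 = 0
  Node 3: (V_3 - V_2)/82 + (V_3 - 0)/3000 = 0
  Node 4: (V_4 - V_5)/13 + (V_4 - 9)/2200 = 0
  Node 5: (V_5 - V_4)/13 + (V_5 - V_6)/3900 + (V_5 - V_1)/75000 = 0
  Node 6: (V_6 - V_5)/3900 + (V_6 - 0)/1500 + (V_6 - V_2)/1.1 = 0
Collecting terms (coefficients in siemens):
  0.001483·V_1 - 0.0003704·V_2 - 0.00001333·V_5 = 0.00989
  0.9217·V_2 - 0.0003704·V_1 - 0.0122·V_3 - 0.9091·V_6 = 0
  0.01253·V_3 - 0.0122·V_2 = 0
  0.07738·V_4 - 0.07692·V_5 = 0.004091
  0.07719·V_5 - 0.00001333·V_1 - 0.07692·V_4 - 0.0002564·V_6 = 0
  0.91·V_6 - 0.9091·V_2 - 0.0002564·V_5 = 0
Solving these 6 simultaneous equations (Gaussian elimination) gives:
  V_1 = 7.424 V, V_2 = 2.771 V, V_3 = 2.697 V, V_4 = 6.77 V
  V_5 = 6.757 V, V_6 = 2.77 V
Power in each resistor, P = (ΔV)²/R:
  P_R1 = (9 - 7.424)²/910 = 0.00273 W
  P_R2 = (7.424 - 2.771)²/2700 = 0.008018 W
  P_R3 = (2.771 - 2.697)²/82 = 0.00006628 W
  P_R4 = (6.77 - 6.757)²/13 = 0.00001335 W
  P_R5 = (6.757 - 2.77)²/3900 = 0.004076 W
  P_R6 = (2.77 - 0)²/1500 = 0.005115 W
  P_R7 = (9 - 6.77)²/2200 = 0.00226 W
  P_R8 = (7.424 - 6.757)²/75000 = 0.000005924 W
  P_R9 = (2.771 - 2.77)²/1.1 = 0.0000007473 W
  P_R10 = (2.697 - 0)²/3000 = 0.002425 W
P_total = P_R1 + P_R2 + P_R3 + P_R4 + P_R5 + P_R6 + P_R7 + P_R8 + P_R9 + P_R10 = 0.02471 W

Final answer: 0.02471 W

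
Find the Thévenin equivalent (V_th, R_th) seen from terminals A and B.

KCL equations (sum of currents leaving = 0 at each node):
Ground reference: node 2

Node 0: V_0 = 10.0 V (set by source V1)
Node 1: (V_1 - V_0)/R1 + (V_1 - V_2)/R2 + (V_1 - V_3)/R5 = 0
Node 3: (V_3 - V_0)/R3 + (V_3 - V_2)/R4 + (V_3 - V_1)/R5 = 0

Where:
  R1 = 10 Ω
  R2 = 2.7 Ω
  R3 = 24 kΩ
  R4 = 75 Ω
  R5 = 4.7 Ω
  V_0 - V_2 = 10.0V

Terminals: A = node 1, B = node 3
Step 1 — V_th is the open-circuit voltage V_A - V_B (nothing connected across the terminals).
Nodal analysis, taking node 2 as the 0 V reference.
Source V1 fixes V_0 = 10 V.
KCL at each unknown node (sum of currents leaving = 0; resistances in Ω):
  Node 1: (V_1 - 10)/10 + (V_1 - 0)/2.7 + (V_1 - V_3)/4.7 = 0
  Node 3: (V_3 - 10)/24000 + (V_3 - 0)/75 + (V_3 - V_1)/4.7 = 0
Collecting terms (coefficients in siemens):
  0.6831·V_1 - 0.2128·V_3 = 1
  0.2261·V_3 - 0.2128·V_1 = 0.0004167
Determinant D = (0.6831)(0.2261) - (-0.2128)(-0.2128) = 0.1092
V_1 = [(1)(0.2261) - (-0.2128)(0.0004167)]/D = 2.071 V
V_3 = [(0.6831)(0.0004167) - (1)(-0.2128)]/D = 1.951 V
V_th = V_1 - V_3 = 2.071 - 1.951 = 0.1207 V
Step 2 — R_th: zero the source — replace V1 by a short circuit (node 2 merges into node 0) — and find the resistance seen between A (node 1) and B (node 3).
Reduce the network between node 1 (A) and node 3 (B) by series/parallel combination:
  Rp1 = R1 ‖ R2 (parallel, both between nodes 0 and 1) = 1/(1/10 + 1/2.7) = 2.126 Ω
  Rp2 = R3 ‖ R4 (parallel, both between nodes 0 and 3) = 1/(1/24000 + 1/75) = 74.77 Ω
  Rs1 = Rp1 + Rp2 (series, joined only at node 0) = 2.126 + 74.77 = 76.89 Ω
  Rp3 = R5 ‖ Rs1 (parallel, both between nodes 1 and 3) = 1/(1/4.7 + 1/76.89) = 4.429 Ω
R_th = 4.429 Ω

Final answer: V_th = 0.1207 V, R_th = 4.429 Ω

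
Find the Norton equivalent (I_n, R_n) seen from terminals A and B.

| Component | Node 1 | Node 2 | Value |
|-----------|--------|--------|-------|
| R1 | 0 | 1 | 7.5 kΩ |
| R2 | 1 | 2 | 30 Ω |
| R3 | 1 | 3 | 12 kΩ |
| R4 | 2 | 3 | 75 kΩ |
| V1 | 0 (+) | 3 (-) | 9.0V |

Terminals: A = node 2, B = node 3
Find the Thévenin equivalent first; then I_n = V_th/R_th and R_n = R_th.
Step 1 — V_th is the open-circuit voltage V_A - V_B (nothing connected across the terminals).
Nodal analysis, taking node 3 as the 0 V reference.
Source V1 fixes V_0 = 9 V.
KCL at each unknown node (sum of currents leaving = 0; resistances in Ω):
  Node 1: (V_1 - 9)/7500 + (V_1 - V_2)/30 + (V_1 - 0)/12000 = 0
  Node 2: (V_2 - V_1)/30 + (V_2 - 0)/75000 = 0
Collecting terms (coefficients in siemens):
  0.03355·V_1 - 0.03333·V_2 = 0.0012
  0.03335·V_2 - 0.03333·V_1 = 0
Determinant D = (0.03355)(0.03335) - (-0.03333)(-0.03333) = 0.00000767
V_1 = [(0.0012)(0.03335) - (-0.03333)(0)]/D = 5.218 V
V_2 = [(0.03355)(0) - (0.0012)(-0.03333)]/D = 5.215 V
V_th = V_2 - V_3 = 5.215 - 0 = 5.215 V
Step 2 — R_th: zero the source — replace V1 by a short circuit (node 3 merges into node 0) — and find the resistance seen between A (node 2) and B (node 0).
Reduce the network between node 2 (A) and node 0 (B) by series/parallel combination:
  Rp1 = R1 ‖ R3 (parallel, both between nodes 0 and 1) = 1/(1/7500 + 1/12000) = 4615 Ω
  Rs1 = R2 + Rp1 (series, joined only at node 1) = 30 + 4615 = 4645 Ω
  Rp2 = R4 ‖ Rs1 (parallel, both between nodes 0 and 2) = 1/(1/75000 + 1/4645) = 4374 Ω
R_th = 4.374 kΩ
I_n = V_th/R_th = 5.215/4374 = 0.001192 A, and R_n = R_th = 4.374 kΩ

Final answer: I_n = 0.001192 A, R_n = 4.374 kΩ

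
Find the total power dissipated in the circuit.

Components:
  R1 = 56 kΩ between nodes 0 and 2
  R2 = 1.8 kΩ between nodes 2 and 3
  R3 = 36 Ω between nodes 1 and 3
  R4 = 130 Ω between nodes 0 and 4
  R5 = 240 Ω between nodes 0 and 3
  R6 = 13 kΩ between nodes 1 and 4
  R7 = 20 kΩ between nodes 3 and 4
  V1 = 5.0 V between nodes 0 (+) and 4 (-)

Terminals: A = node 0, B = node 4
Nodal analysis, taking node 4 as the 0 V reference.
Source V1 fixes V_0 = 5 V.
KCL at each unknown node (sum of currents leaving = 0; resistances in Ω):
  Node 1: (V_1 - V_3)/36 + (V_1 - 0)/13000 = 0
  Node 2: (V_2 - 5)/56000 + (V_2 - V_3)/1800 = 0
  Node 3: (V_3 - V_2)/1800 + (V_3 - V_1)/36 + (V_3 - 5)/240 + (V_3 - 0)/20000 = 0
Collecting terms (coefficients in siemens):
  0.02785·V_1 - 0.02778·V_3 = 0
  0.0005734·V_2 - 0.0005556·V_3 = 0.00008929
  0.03255·V_3 - 0.02778·V_1 - 0.0005556·V_2 = 0.02083
Solving these 3 simultaneous equations (Gaussian elimination) gives:
  V_1 = 4.84 V, V_2 = 4.858 V, V_3 = 4.853 V
Power in each resistor, P = (ΔV)²/R:
  P_R1 = (5 - 4.858)²/56000 = 0.0000003621 W
  P_R2 = (4.858 - 4.853)²/1800 = 0.00000001164 W
  P_R3 = (4.84 - 4.853)²/36 = 0.000004989 W
  P_R4 = (5 - 0)²/130 = 0.1923 W
  P_R5 = (5 - 4.853)²/240 = 0.00009 W
  P_R6 = (4.84 - 0)²/13000 = 0.001802 W
  P_R7 = (4.853 - 0)²/20000 = 0.001178 W
P_total = P_R1 + P_R2 + P_R3 + P_R4 + P_R5 + P_R6 + P_R7 = 0.1954 W

Final answer: 0.1954 W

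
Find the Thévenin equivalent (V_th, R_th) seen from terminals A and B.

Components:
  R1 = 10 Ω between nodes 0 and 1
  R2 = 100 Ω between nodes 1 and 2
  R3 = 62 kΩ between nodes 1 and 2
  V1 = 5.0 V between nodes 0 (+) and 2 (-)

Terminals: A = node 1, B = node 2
Step 1 — V_th is the open-circuit voltage V_A - V_B (nothing connected across the terminals).
Nodal analysis, taking node 2 as the 0 V reference.
Source V1 fixes V_0 = 5 V.
KCL at each unknown node (sum of currents leaving = 0; resistances in Ω):
  Node 1: (V_1 - 5)/10 + (V_1 - 0)/100 + (V_1 - 0)/62000 = 0
Collecting terms: 0.11 × V_1 = 0.5  =>  V_1 = 4.545 V
V_th = V_1 - V_2 = 4.545 - 0 = 4.545 V
Step 2 — R_th: zero the source — replace V1 by a short circuit (node 2 merges into node 0) — and find the resistance seen between A (node 1) and B (node 0).
Reduce the network between node 1 (A) and node 0 (B) by series/parallel combination:
  Rp1 = R1 ‖ R2 ‖ R3 (parallel, all between nodes 0 and 1) = 1/(1/10 + 1/100 + 1/62000) = 9.09 Ω
R_th = 9.09 Ω

Final answer: V_th = 4.545 V, R_th = 9.09 Ω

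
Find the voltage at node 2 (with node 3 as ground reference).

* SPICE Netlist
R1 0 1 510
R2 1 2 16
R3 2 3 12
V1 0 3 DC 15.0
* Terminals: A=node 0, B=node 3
Nodal analysis, taking node 3 as the 0 V reference.
Source V1 fixes V_0 = 15 V.
KCL at each unknown node (sum of currents leaving = 0; resistances in Ω):
  Node 1: (V_1 - 15)/510 + (V_1 - V_2)/16 = 0
  Node 2: (V_2 - V_1)/16 + (V_2 - 0)/12 = 0
Collecting terms (coefficients in siemens):
  0.06446·V_1 - 0.0625·V_2 = 0.02941
  0.1458·V_2 - 0.0625·V_1 = 0
Determinant D = (0.06446)(0.1458) - (-0.0625)(-0.0625) = 0.005494
V_1 = [(0.02941)(0.1458) - (-0.0625)(0)]/D = 0.7807 V
V_2 = [(0.06446)(0) - (0.02941)(-0.0625)]/D = 0.3346 V
The requested potential is V_2 = 0.3346 V.

Final answer: V_2 = 0.3346 V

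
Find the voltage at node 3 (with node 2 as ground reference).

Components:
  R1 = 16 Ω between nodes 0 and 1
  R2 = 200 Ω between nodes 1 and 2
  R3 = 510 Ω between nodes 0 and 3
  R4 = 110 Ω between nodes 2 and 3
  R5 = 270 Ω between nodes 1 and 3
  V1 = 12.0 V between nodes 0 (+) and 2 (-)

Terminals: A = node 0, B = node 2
Nodal analysis, taking node 2 as the 0 V reference.
Source V1 fixes V_0 = 12 V.
KCL at each unknown node (sum of currents leaving = 0; resistances in Ω):
  Node 1: (V_1 - 12)/16 + (V_1 - 0)/200 + (V_1 - V_3)/270 = 0
  Node 3: (V_3 - 12)/510 + (V_3 - 0)/110 + (V_3 - V_1)/270 = 0
Collecting terms (coefficients in siemens):
  0.0712·V_1 - 0.003704·V_3 = 0.75
  0.01476·V_3 - 0.003704·V_1 = 0.02353
Determinant D = (0.0712)(0.01476) - (-0.003704)(-0.003704) = 0.001037
V_1 = [(0.75)(0.01476) - (-0.003704)(0.02353)]/D = 10.76 V
V_3 = [(0.0712)(0.02353) - (0.75)(-0.003704)]/D = 4.295 V
The requested potential is V_3 = 4.295 V.

Final answer: V_3 = 4.295 V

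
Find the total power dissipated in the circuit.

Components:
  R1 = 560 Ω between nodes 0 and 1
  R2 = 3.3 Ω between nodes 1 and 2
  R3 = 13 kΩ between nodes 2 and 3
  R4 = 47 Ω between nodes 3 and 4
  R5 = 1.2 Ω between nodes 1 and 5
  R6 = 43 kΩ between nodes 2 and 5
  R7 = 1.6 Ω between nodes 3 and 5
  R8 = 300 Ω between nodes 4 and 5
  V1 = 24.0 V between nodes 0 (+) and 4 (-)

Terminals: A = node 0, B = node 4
Nodal analysis, taking node 4 as the 0 V reference.
Source V1 fixes V_0 = 24 V.
KCL at each unknown node (sum of currents leaving = 0; resistances in Ω):
  Node 1: (V_1 - 24)/560 + (V_1 - V_2)/3.3 + (V_1 - V_5)/1.2 = 0
  Node 2: (V_2 - V_1)/3.3 + (V_2 - V_3)/13000 + (V_2 - V_5)/43000 = 0
  Node 3: (V_3 - V_2)/13000 + (V_3 - 0)/47 + (V_3 - V_5)/1.6 = 0
  Node 5: (V_5 - V_1)/1.2 + (V_5 - V_2)/43000 + (V_5 - V_3)/1.6 + (V_5 - 0)/300 = 0
Collecting terms (coefficients in siemens):
  1.138·V_1 - 0.303·V_2 - 0.8333·V_5 = 0.04286
  0.3031·V_2 - 0.303·V_1 - 0.00007692·V_3 - 0.00002326·V_5 = 0
  0.6464·V_3 - 0.00007692·V_2 - 0.625·V_5 = 0
  1.462·V_5 - 0.8333·V_1 - 0.00002326·V_2 - 0.625·V_3 = 0
Solving these 4 simultaneous equations (Gaussian elimination) gives:
  V_1 = 1.712 V, V_2 = 1.712 V, V_3 = 1.61 V, V_5 = 1.665 V
Power in each resistor, P = (ΔV)²/R:
  P_R1 = (24 - 1.712)²/560 = 0.887 W
  P_R2 = (1.712 - 1.712)²/3.3 = 0.000000000267 W
  P_R3 = (1.712 - 1.61)²/13000 = 0.0000008083 W
  P_R4 = (1.61 - 0)²/47 = 0.05514 W
  P_R5 = (1.712 - 1.665)²/1.2 = 0.0019 W
  P_R6 = (1.712 - 1.665)²/43000 = 0.00000005296 W
  P_R7 = (1.61 - 1.665)²/1.6 = 0.001876 W
  P_R8 = (0 - 1.665)²/300 = 0.009236 W
P_total = P_R1 + P_R2 + P_R3 + P_R4 + P_R5 + P_R6 + P_R7 + P_R8 = 0.9552 W

Final answer: 0.9552 W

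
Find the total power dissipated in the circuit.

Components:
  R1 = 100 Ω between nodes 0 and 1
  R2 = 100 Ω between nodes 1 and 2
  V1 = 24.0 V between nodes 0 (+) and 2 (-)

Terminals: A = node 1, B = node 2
Nodal analysis, taking node 2 as the 0 V reference.
Source V1 fixes V_0 = 24 V.
KCL at each unknown node (sum of currents leaving = 0; resistances in Ω):
  Node 1: (V_1 - 24)/100 + (V_1 - 0)/100 = 0
Collecting terms: 0.02 × V_1 = 0.24  =>  V_1 = 12 V
Power in each resistor, P = (ΔV)²/R:
  P_R1 = (24 - 12)²/100 = 1.44 W
  P_R2 = (12 - 0)²/100 = 1.44 W
P_total = P_R1 + P_R2 = 2.88 W

Final answer: 2.88 W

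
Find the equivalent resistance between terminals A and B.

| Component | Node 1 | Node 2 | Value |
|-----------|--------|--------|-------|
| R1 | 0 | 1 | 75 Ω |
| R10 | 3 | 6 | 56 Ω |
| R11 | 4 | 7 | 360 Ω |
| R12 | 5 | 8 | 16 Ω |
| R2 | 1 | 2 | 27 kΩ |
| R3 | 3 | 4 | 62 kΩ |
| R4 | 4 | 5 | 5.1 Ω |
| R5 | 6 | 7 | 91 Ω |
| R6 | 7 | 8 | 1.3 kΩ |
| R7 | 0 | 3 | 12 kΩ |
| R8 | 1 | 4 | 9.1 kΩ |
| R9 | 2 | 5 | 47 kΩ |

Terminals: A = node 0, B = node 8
The network is not a plain series/parallel combination. Inject a 1 A test current into terminal A (node 0) and return it from terminal B (node 8); then R_eq = V_A / (1 A).
Nodal analysis, taking node 8 as the 0 V reference.
Current source I_test pushes 1 A into node 0 and draws it out of node 8.
KCL at each unknown node (sum of currents leaving = 0; resistances in Ω):
  Node 0: (V_0 - V_1)/75 + (V_0 - V_3)/12000 - 1 = 0
  Node 1: (V_1 - V_0)/75 + (V_1 - V_2)/27000 + (V_1 - V_4)/9100 = 0
  Node 2: (V_2 - V_1)/27000 + (V_2 - V_5)/47000 = 0
  Node 3: (V_3 - V_0)/12000 + (V_3 - V_4)/62000 + (V_3 - V_6)/56 = 0
  Node 4: (V_4 - V_1)/9100 + (V_4 - V_3)/62000 + (V_4 - V_5)/5.1 + (V_4 - V_7)/360 = 0
  Node 5: (V_5 - V_2)/47000 + (V_5 - V_4)/5.1 + (V_5 - 0)/16 = 0
  Node 6: (V_6 - V_3)/56 + (V_6 - V_7)/91 = 0
  Node 7: (V_7 - V_4)/360 + (V_7 - V_6)/91 + (V_7 - 0)/1300 = 0
Collecting terms (coefficients in siemens):
  0.01342·V_0 - 0.01333·V_1 - 0.00008333·V_3 = 1
  0.01348·V_1 - 0.01333·V_0 - 0.00003704·V_2 - 0.0001099·V_4 = 0
  0.00005831·V_2 - 0.00003704·V_1 - 0.00002128·V_5 = 0
  0.01796·V_3 - 0.00008333·V_0 - 0.00001613·V_4 - 0.01786·V_6 = 0
  0.199·V_4 - 0.0001099·V_1 - 0.00001613·V_3 - 0.1961·V_5 - 0.002778·V_7 = 0
  0.2586·V_5 - 0.00002128·V_2 - 0.1961·V_4 = 0
  0.02885·V_6 - 0.01786·V_3 - 0.01099·V_7 = 0
  0.01454·V_7 - 0.002778·V_4 - 0.01099·V_6 = 0
Solving these 8 simultaneous equations (Gaussian elimination) gives:
  V_0 = 4949 V, V_1 = 4904 V, V_2 = 3120 V, V_3 = 183.8 V
  V_4 = 18.72 V, V_5 = 14.45 V, V_6 = 161.8 V, V_7 = 125.9 V
R_eq = V_0 / 1 A = 4949 Ω = 4.949 kΩ

Final answer: 4.949 kΩ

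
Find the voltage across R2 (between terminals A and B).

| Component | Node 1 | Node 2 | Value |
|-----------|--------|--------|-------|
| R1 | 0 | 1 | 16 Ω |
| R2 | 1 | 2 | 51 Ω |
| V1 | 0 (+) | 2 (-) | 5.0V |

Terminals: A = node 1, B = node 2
R1 and R2 are in series across V1 (node 0 → node 1 → node 2), and the output A–B is taken across R2, so this is a voltage divider.
Series current: I = V1/(R1 + R2) = 5/(16 + 51) = 5/67 = 0.07463 A
V_R2 = I × R2 = V1 × R2/(R1 + R2) = 5 × 51/67 = 3.806 V

Final answer: 3.806 V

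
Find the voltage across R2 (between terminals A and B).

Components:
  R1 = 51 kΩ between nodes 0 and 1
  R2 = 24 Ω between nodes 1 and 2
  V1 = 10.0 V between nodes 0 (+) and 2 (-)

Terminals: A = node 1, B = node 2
R1 and R2 are in series across V1 (node 0 → node 1 → node 2), and the output A–B is taken across R2, so this is a voltage divider.
Series current: I = V1/(R1 + R2) = 10/(51000 + 24) = 10/51020 = 0.000196 A
V_R2 = I × R2 = V1 × R2/(R1 + R2) = 10 × 24/51020 = 0.004704 V

Final answer: 0.004704 V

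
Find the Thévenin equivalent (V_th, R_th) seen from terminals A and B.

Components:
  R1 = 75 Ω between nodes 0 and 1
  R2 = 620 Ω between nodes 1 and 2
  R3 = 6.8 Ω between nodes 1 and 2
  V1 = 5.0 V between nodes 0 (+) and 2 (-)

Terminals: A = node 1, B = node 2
Step 1 — V_th is the open-circuit voltage V_A - V_B (nothing connected across the terminals).
Nodal analysis, taking node 2 as the 0 V reference.
Source V1 fixes V_0 = 5 V.
KCL at each unknown node (sum of currents leaving = 0; resistances in Ω):
  Node 1: (V_1 - 5)/75 + (V_1 - 0)/620 + (V_1 - 0)/6.8 = 0
Collecting terms: 0.162 × V_1 = 0.06667  =>  V_1 = 0.4115 V
V_th = V_1 - V_2 = 0.4115 - 0 = 0.4115 V
Step 2 — R_th: zero the source — replace V1 by a short circuit (node 2 merges into node 0) — and find the resistance seen between A (node 1) and B (node 0).
Reduce the network between node 1 (A) and node 0 (B) by series/parallel combination:
  Rp1 = R1 ‖ R2 ‖ R3 (parallel, all between nodes 0 and 1) = 1/(1/75 + 1/620 + 1/6.8) = 6.173 Ω
R_th = 6.173 Ω

Final answer: V_th = 0.4115 V, R_th = 6.173 Ω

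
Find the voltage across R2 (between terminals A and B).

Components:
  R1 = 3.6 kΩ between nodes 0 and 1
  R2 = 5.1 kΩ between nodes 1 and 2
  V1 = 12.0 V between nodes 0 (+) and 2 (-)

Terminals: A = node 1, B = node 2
R1 and R2 are in series across V1 (node 0 → node 1 → node 2), and the output A–B is taken across R2, so this is a voltage divider.
Series current: I = V1/(R1 + R2) = 12/(3600 + 5100) = 12/8700 = 0.001379 A
V_R2 = I × R2 = V1 × R2/(R1 + R2) = 12 × 5100/8700 = 7.034 V

Final answer: 7.034 V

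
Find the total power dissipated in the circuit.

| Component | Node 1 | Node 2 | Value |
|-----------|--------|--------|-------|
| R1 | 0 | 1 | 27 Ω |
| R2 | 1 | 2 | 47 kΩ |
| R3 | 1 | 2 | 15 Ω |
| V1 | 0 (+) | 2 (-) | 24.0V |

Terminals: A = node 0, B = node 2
Nodal analysis, taking node 2 as the 0 V reference.
Source V1 fixes V_0 = 24 V.
KCL at each unknown node (sum of currents leaving = 0; resistances in Ω):
  Node 1: (V_1 - 24)/27 + (V_1 - 0)/47000 + (V_1 - 0)/15 = 0
Collecting terms: 0.1037 × V_1 = 0.8889  =>  V_1 = 8.57 V
Power in each resistor, P = (ΔV)²/R:
  P_R1 = (24 - 8.57)²/27 = 8.818 W
  P_R2 = (8.57 - 0)²/47000 = 0.001563 W
  P_R3 = (8.57 - 0)²/15 = 4.896 W
P_total = P_R1 + P_R2 + P_R3 = 13.72 W

Final answer: 13.72 W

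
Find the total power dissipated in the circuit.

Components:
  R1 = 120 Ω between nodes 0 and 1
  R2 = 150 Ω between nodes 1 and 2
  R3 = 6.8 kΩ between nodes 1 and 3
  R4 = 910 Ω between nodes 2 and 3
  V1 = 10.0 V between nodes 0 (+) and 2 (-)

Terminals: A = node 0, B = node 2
Nodal analysis, taking node 2 as the 0 V reference.
Source V1 fixes V_0 = 10 V.
KCL at each unknown node (sum of currents leaving = 0; resistances in Ω):
  Node 1: (V_1 - 10)/120 + (V_1 - 0)/150 + (V_1 - V_3)/6800 = 0
  Node 3: (V_3 - V_1)/6800 + (V_3 - 0)/910 = 0
Collecting terms (coefficients in siemens):
  0.01515·V_1 - 0.0001471·V_3 = 0.08333
  0.001246·V_3 - 0.0001471·V_1 = 0
Determinant D = (0.01515)(0.001246) - (-0.0001471)(-0.0001471) = 0.00001885
V_1 = [(0.08333)(0.001246) - (-0.0001471)(0)]/D = 5.508 V
V_3 = [(0.01515)(0) - (0.08333)(-0.0001471)]/D = 0.6501 V
Power in each resistor, P = (ΔV)²/R:
  P_R1 = (10 - 5.508)²/120 = 0.1682 W
  P_R2 = (5.508 - 0)²/150 = 0.2022 W
  P_R3 = (5.508 - 0.6501)²/6800 = 0.00347 W
  P_R4 = (0 - 0.6501)²/910 = 0.0004644 W
P_total = P_R1 + P_R2 + P_R3 + P_R4 = 0.3743 W

Final answer: 0.3743 W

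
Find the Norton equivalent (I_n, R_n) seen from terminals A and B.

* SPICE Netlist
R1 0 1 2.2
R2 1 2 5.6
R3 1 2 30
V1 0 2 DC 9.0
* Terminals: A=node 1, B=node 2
Find the Thévenin equivalent first; then I_n = V_th/R_th and R_n = R_th.
Step 1 — V_th is the open-circuit voltage V_A - V_B (nothing connected across the terminals).
Nodal analysis, taking node 2 as the 0 V reference.
Source V1 fixes V_0 = 9 V.
KCL at each unknown node (sum of currents leaving = 0; resistances in Ω):
  Node 1: (V_1 - 9)/2.2 + (V_1 - 0)/5.6 + (V_1 - 0)/30 = 0
Collecting terms: 0.6665 × V_1 = 4.091  =>  V_1 = 6.138 V
V_th = V_1 - V_2 = 6.138 - 0 = 6.138 V
Step 2 — R_th: zero the source — replace V1 by a short circuit (node 2 merges into node 0) — and find the resistance seen between A (node 1) and B (node 0).
Reduce the network between node 1 (A) and node 0 (B) by series/parallel combination:
  Rp1 = R1 ‖ R2 ‖ R3 (parallel, all between nodes 0 and 1) = 1/(1/2.2 + 1/5.6 + 1/30) = 1.5 Ω
R_th = 1.5 Ω
I_n = V_th/R_th = 6.138/1.5 = 4.091 A, and R_n = R_th = 1.5 Ω

Final answer: I_n = 4.091 A, R_n = 1.5 Ω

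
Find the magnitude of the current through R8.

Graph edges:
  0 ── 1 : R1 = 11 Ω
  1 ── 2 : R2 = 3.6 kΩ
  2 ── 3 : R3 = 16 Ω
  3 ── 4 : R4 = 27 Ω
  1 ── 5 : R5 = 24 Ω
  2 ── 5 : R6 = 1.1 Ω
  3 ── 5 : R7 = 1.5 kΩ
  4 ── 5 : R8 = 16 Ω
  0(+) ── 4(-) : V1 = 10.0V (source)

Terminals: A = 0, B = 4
Nodal analysis, taking node 4 as the 0 V reference.
Source V1 fixes V_0 = 10 V.
KCL at each unknown node (sum of currents leaving = 0; resistances in Ω):
  Node 1: (V_1 - 10)/11 + (V_1 - V_2)/3600 + (V_1 - V_5)/24 = 0
  Node 2: (V_2 - V_1)/3600 + (V_2 - V_3)/16 + (V_2 - V_5)/1.1 = 0
  Node 3: (V_3 - V_2)/16 + (V_3 - 0)/27 + (V_3 - V_5)/1500 = 0
  Node 5: (V_5 - V_1)/24 + (V_5 - V_2)/1.1 + (V_5 - V_3)/1500 + (V_5 - 0)/16 = 0
Collecting terms (coefficients in siemens):
  0.1329·V_1 - 0.0002778·V_2 - 0.04167·V_5 = 0.9091
  0.9719·V_2 - 0.0002778·V_1 - 0.0625·V_3 - 0.9091·V_5 = 0
  0.1002·V_3 - 0.0625·V_2 - 0.0006667·V_5 = 0
  1.014·V_5 - 0.04167·V_1 - 0.9091·V_2 - 0.0006667·V_3 = 0
Solving these 4 simultaneous equations (Gaussian elimination) gives:
  V_1 = 7.638 V, V_2 = 2.457 V, V_3 = 1.549 V, V_5 = 2.518 V
I_R8 = (V_4 - V_5)/R8 = (0 - 2.518)/16 = -0.1574 A
|I_R8| = 0.1574 A

Final answer: |I_R8| = 0.1574 A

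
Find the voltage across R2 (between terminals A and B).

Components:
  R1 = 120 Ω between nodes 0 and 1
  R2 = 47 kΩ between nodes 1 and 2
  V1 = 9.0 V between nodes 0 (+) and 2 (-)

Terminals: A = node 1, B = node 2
R1 and R2 are in series across V1 (node 0 → node 1 → node 2), and the output A–B is taken across R2, so this is a voltage divider.
Series current: I = V1/(R1 + R2) = 9/(120 + 47000) = 9/47120 = 0.000191 A
V_R2 = I × R2 = V1 × R2/(R1 + R2) = 9 × 47000/47120 = 8.977 V

Final answer: 8.977 V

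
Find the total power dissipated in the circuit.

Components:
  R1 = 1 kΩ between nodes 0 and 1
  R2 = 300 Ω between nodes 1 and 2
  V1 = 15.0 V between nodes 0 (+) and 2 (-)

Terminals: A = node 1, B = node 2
Nodal analysis, taking node 2 as the 0 V reference.
Source V1 fixes V_0 = 15 V.
KCL at each unknown node (sum of currents leaving = 0; resistances in Ω):
  Node 1: (V_1 - 15)/1000 + (V_1 - 0)/300 = 0
Collecting terms: 0.004333 × V_1 = 0.015  =>  V_1 = 3.462 V
Power in each resistor, P = (ΔV)²/R:
  P_R1 = (15 - 3.462)²/1000 = 0.1331 W
  P_R2 = (3.462 - 0)²/300 = 0.03994 W
P_total = P_R1 + P_R2 = 0.1731 W

Final answer: 0.1731 W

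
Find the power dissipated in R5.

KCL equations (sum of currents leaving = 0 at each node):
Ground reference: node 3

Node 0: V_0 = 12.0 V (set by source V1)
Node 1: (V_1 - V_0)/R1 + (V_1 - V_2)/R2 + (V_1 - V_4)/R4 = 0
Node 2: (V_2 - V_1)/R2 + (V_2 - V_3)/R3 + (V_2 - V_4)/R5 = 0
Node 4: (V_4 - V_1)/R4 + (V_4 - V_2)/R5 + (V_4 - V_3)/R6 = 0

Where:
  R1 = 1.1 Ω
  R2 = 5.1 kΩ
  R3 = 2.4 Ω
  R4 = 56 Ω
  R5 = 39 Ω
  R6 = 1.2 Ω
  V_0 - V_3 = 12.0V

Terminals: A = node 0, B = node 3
Nodal analysis, taking node 3 as the 0 V reference.
Source V1 fixes V_0 = 12 V.
KCL at each unknown node (sum of currents leaving = 0; resistances in Ω):
  Node 1: (V_1 - 12)/1.1 + (V_1 - V_2)/5100 + (V_1 - V_4)/56 = 0
  Node 2: (V_2 - V_1)/5100 + (V_2 - 0)/2.4 + (V_2 - V_4)/39 = 0
  Node 4: (V_4 - V_1)/56 + (V_4 - V_2)/39 + (V_4 - 0)/1.2 = 0
Collecting terms (coefficients in siemens):
  0.9271·V_1 - 0.0001961·V_2 - 0.01786·V_4 = 10.91
  0.4425·V_2 - 0.0001961·V_1 - 0.02564·V_4 = 0
  0.8768·V_4 - 0.01786·V_1 - 0.02564·V_2 = 0
Solving these 3 simultaneous equations (Gaussian elimination) gives:
  V_1 = 11.77 V, V_2 = 0.01914 V, V_4 = 0.2403 V
I_R5 = (V_2 - V_4)/R5 = (0.01914 - 0.2403)/39 = -0.00567 A
P_R5 = I_R5² × R5 = (-0.00567)² × 39 = 0.001254 W

Final answer: 0.001254 W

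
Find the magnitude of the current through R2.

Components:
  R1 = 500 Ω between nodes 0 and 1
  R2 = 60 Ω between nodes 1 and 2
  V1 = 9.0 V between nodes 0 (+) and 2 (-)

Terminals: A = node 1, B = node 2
Nodal analysis, taking node 2 as the 0 V reference.
Source V1 fixes V_0 = 9 V.
KCL at each unknown node (sum of currents leaving = 0; resistances in Ω):
  Node 1: (V_1 - 9)/500 + (V_1 - 0)/60 = 0
Collecting terms: 0.01867 × V_1 = 0.018  =>  V_1 = 0.9643 V
I_R2 = (V_1 - V_2)/R2 = (0.9643 - 0)/60 = 0.01607 A
|I_R2| = 0.01607 A

Final answer: |I_R2| = 0.01607 A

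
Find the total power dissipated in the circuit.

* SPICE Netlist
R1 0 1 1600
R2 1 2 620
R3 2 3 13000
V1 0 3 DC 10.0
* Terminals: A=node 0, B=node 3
Nodal analysis, taking node 3 as the 0 V reference.
Source V1 fixes V_0 = 10 V.
KCL at each unknown node (sum of currents leaving = 0; resistances in Ω):
  Node 1: (V_1 - 10)/1600 + (V_1 - V_2)/620 = 0
  Node 2: (V_2 - V_1)/620 + (V_2 - 0)/13000 = 0
Collecting terms (coefficients in siemens):
  0.002238·V_1 - 0.001613·V_2 = 0.00625
  0.00169·V_2 - 0.001613·V_1 = 0
Determinant D = (0.002238)(0.00169) - (-0.001613)(-0.001613) = 0.00000118
V_1 = [(0.00625)(0.00169) - (-0.001613)(0)]/D = 8.949 V
V_2 = [(0.002238)(0) - (0.00625)(-0.001613)]/D = 8.541 V
Power in each resistor, P = (ΔV)²/R:
  P_R1 = (10 - 8.949)²/1600 = 0.0006907 W
  P_R2 = (8.949 - 8.541)²/620 = 0.0002676 W
  P_R3 = (8.541 - 0)²/13000 = 0.005612 W
P_total = P_R1 + P_R2 + P_R3 = 0.00657 W

Final answer: 0.00657 W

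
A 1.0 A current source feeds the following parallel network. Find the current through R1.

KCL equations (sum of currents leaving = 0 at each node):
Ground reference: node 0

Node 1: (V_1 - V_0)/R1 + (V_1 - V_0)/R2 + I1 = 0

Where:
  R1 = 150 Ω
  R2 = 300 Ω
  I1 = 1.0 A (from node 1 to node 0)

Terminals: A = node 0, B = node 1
All resistors sit directly between nodes 0 and 1, so they are in parallel and share one voltage V; the full source current 1 A splits among them.
1/R_par = 1/150 + 1/300 = 0.01 S  =>  R_par = 100 Ω
V = I × R_par = 1 × 100 = 100 V
I_R1 = V/R1 = 100/150 = 0.6667 A

Final answer: 0.6667 A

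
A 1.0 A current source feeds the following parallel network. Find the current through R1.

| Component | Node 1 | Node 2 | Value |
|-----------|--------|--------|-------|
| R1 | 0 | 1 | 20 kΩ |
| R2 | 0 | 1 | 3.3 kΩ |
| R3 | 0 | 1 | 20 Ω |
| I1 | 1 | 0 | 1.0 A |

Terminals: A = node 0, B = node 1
All resistors sit directly between nodes 0 and 1, so they are in parallel and share one voltage V; the full source current 1 A splits among them.
1/R_par = 1/20000 + 1/3300 + 1/20 = 0.05035 S  =>  R_par = 19.86 Ω
V = I × R_par = 1 × 19.86 = 19.86 V
I_R1 = V/R1 = 19.86/20000 = 0.000993 A

Final answer: 0.000993 A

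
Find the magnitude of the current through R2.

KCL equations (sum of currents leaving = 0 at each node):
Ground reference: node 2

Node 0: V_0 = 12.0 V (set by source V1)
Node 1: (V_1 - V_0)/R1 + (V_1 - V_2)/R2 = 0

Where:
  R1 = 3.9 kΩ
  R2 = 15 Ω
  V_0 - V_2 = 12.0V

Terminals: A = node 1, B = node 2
Nodal analysis, taking node 2 as the 0 V reference.
Source V1 fixes V_0 = 12 V.
KCL at each unknown node (sum of currents leaving = 0; resistances in Ω):
  Node 1: (V_1 - 12)/3900 + (V_1 - 0)/15 = 0
Collecting terms: 0.06692 × V_1 = 0.003077  =>  V_1 = 0.04598 V
I_R2 = (V_1 - V_2)/R2 = (0.04598 - 0)/15 = 0.003065 A
|I_R2| = 0.003065 A

Final answer: |I_R2| = 0.003065 A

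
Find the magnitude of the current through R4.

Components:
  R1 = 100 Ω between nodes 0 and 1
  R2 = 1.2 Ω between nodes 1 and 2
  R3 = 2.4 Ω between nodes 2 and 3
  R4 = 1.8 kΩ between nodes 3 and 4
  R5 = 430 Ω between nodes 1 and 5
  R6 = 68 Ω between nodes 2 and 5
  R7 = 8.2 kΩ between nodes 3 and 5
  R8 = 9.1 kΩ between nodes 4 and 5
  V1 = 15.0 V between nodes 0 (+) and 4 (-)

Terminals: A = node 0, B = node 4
Nodal analysis, taking node 4 as the 0 V reference.
Source V1 fixes V_0 = 15 V.
KCL at each unknown node (sum of currents leaving = 0; resistances in Ω):
  Node 1: (V_1 - 15)/100 + (V_1 - V_2)/1.2 + (V_1 - V_5)/430 = 0
  Node 2: (V_2 - V_1)/1.2 + (V_2 - V_3)/2.4 + (V_2 - V_5)/68 = 0
  Node 3: (V_3 - V_2)/2.4 + (V_3 - 0)/1800 + (V_3 - V_5)/8200 = 0
  Node 5: (V_5 - V_1)/430 + (V_5 - V_2)/68 + (V_5 - V_3)/8200 + (V_5 - 0)/9100 = 0
Collecting terms (coefficients in siemens):
  0.8457·V_1 - 0.8333·V_2 - 0.002326·V_5 = 0.15
  1.265·V_2 - 0.8333·V_1 - 0.4167·V_3 - 0.01471·V_5 = 0
  0.4173·V_3 - 0.4167·V_2 - 0.000122·V_5 = 0
  0.01726·V_5 - 0.002326·V_1 - 0.01471·V_2 - 0.000122·V_3 = 0
Solving these 4 simultaneous equations (Gaussian elimination) gives:
  V_1 = 14.07 V, V_2 = 14.06 V, V_3 = 14.04 V, V_5 = 13.97 V
I_R4 = (V_3 - V_4)/R4 = (14.04 - 0)/1800 = 0.007798 A
|I_R4| = 0.007798 A

Final answer: |I_R4| = 0.007798 A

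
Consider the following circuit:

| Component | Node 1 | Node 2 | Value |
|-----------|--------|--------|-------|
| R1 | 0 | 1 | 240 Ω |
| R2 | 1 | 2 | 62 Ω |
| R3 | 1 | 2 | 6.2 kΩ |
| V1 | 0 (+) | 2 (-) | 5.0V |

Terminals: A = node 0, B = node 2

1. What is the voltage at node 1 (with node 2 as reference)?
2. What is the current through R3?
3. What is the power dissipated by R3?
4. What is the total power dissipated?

Nodal analysis, taking node 2 as the 0 V reference.
Source V1 fixes V_0 = 5 V.
KCL at each unknown node (sum of currents leaving = 0; resistances in Ω):
  Node 1: (V_1 - 5)/240 + (V_1 - 0)/62 + (V_1 - 0)/6200 = 0
Collecting terms: 0.02046 × V_1 = 0.02083  =>  V_1 = 1.018 V
Part 1:
  Read off the nodal solution: V_1 = 1.018 V
Part 2:
  I_R3 = (V_1 - V_2)/R3 = (1.018 - 0)/6200 = 0.0001643 A
  Magnitude: I_R3 = 0.0001643 A
Part 3:
  I_R3 = (V_1 - V_2)/R3 = (1.018 - 0)/6200 = 0.0001643 A
  P_R3 = I_R3² × R3 = (0.0001643)² × 6200 = 0.0001673 W
Part 4:
  Power in each resistor, P = (ΔV)²/R:
    P_R1 = (5 - 1.018)²/240 = 0.06605 W
    P_R2 = (1.018 - 0)²/62 = 0.01673 W
    P_R3 = (1.018 - 0)²/6200 = 0.0001673 W
  P_total = P_R1 + P_R2 + P_R3 = 0.08295 W

Final answers:
1. V_1 = 1.018 V
2. I_R3 = 0.0001643 A
3. P_R3 = 0.0001673 W
4. P_total = 0.08295 W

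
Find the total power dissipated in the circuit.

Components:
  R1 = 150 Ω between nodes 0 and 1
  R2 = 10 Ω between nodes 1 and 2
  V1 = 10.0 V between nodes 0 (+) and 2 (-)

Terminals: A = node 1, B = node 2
Nodal analysis, taking node 2 as the 0 V reference.
Source V1 fixes V_0 = 10 V.
KCL at each unknown node (sum of currents leaving = 0; resistances in Ω):
  Node 1: (V_1 - 10)/150 + (V_1 - 0)/10 = 0
Collecting terms: 0.1067 × V_1 = 0.06667  =>  V_1 = 0.625 V
Power in each resistor, P = (ΔV)²/R:
  P_R1 = (10 - 0.625)²/150 = 0.5859 W
  P_R2 = (0.625 - 0)²/10 = 0.03906 W
P_total = P_R1 + P_R2 = 0.625 W

Final answer: 0.625 W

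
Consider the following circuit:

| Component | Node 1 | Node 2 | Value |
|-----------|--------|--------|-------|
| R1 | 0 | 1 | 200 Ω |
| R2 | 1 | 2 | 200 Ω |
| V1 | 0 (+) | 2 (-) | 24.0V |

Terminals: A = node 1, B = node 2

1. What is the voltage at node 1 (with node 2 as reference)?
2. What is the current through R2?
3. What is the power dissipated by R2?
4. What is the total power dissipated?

Nodal analysis, taking node 2 as the 0 V reference.
Source V1 fixes V_0 = 24 V.
KCL at each unknown node (sum of currents leaving = 0; resistances in Ω):
  Node 1: (V_1 - 24)/200 + (V_1 - 0)/200 = 0
Collecting terms: 0.01 × V_1 = 0.12  =>  V_1 = 12 V
Part 1:
  Read off the nodal solution: V_1 = 12 V
Part 2:
  I_R2 = (V_1 - V_2)/R2 = (12 - 0)/200 = 0.06 A
  Magnitude: I_R2 = 0.06 A
Part 3:
  I_R2 = (V_1 - V_2)/R2 = (12 - 0)/200 = 0.06 A
  P_R2 = I_R2² × R2 = (0.06)² × 200 = 0.72 W
Part 4:
  Power in each resistor, P = (ΔV)²/R:
    P_R1 = (24 - 12)²/200 = 0.72 W
    P_R2 = (12 - 0)²/200 = 0.72 W
  P_total = P_R1 + P_R2 = 1.44 W

Final answers:
1. V_1 = 12 V
2. I_R2 = 0.06 A
3. P_R2 = 0.72 W
4. P_total = 1.44 W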